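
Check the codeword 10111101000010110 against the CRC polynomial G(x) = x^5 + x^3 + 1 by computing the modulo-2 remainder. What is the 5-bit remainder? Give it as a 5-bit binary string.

Modulo-2 division of 10111101000010110 by 101001:
  pos 0: 101111 XOR 101001 = 000110
  pos 3: 110010 XOR 101001 = 011011
  pos 4: 110110 XOR 101001 = 011111
  pos 5: 111110 XOR 101001 = 010111
  pos 6: 101110 XOR 101001 = 000111
  pos 9: 111101 XOR 101001 = 010100
  pos 10: 101001 XOR 101001 = 000000
Remainder = 00000 (zero — the frame passes the CRC check).

00000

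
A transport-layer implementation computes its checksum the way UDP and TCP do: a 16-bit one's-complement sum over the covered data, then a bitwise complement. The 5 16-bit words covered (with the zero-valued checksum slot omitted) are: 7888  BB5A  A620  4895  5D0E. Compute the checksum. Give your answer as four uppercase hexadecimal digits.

8058

One's-complement addition (fold any carry out of bit 15 back into bit 0):
  0x7888 + 0xBB5A = 0x133E2 → wrap carry → 0x33E3
  0x33E3 + 0xA620 = 0x0DA03
  0xDA03 + 0x4895 = 0x12298 → wrap carry → 0x2299
  0x2299 + 0x5D0E = 0x07FA7
One's-complement sum = 0x7FA7.
Checksum = ~0x7FA7 & 0xFFFF = 0x8058.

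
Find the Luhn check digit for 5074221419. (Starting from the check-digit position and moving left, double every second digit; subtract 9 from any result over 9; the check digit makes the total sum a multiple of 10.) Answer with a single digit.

Partial digits right→left: 9 1 4 1 2 2 4 7 0 5
Double every second digit counting from the check-digit position (so the 1st, 3rd, 5th, ... of the partial from the right).
  doubled (with −9 where >9): 9 8 4 8 0 → sum 29
  kept as-is: 1 1 2 7 5 → sum 16
Total = 29 + 16 = 45.
Check digit = (10 − (45 mod 10)) mod 10 = 5.

5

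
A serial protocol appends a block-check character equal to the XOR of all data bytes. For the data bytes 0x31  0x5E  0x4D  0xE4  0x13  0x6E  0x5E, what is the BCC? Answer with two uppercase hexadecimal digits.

E5

XOR the bytes together:
  start with 0x31
  0x31 ⊕ 0x5E = 0x6F
  0x6F ⊕ 0x4D = 0x22
  0x22 ⊕ 0xE4 = 0xC6
  0xC6 ⊕ 0x13 = 0xD5
  0xD5 ⊕ 0x6E = 0xBB
  0xBB ⊕ 0x5E = 0xE5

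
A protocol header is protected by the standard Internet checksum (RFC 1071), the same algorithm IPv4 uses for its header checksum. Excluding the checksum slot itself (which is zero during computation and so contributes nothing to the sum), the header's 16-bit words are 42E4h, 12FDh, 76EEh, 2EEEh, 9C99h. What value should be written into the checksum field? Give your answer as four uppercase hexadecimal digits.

67A8

One's-complement addition (fold any carry out of bit 15 back into bit 0):
  0x42E4 + 0x12FD = 0x055E1
  0x55E1 + 0x76EE = 0x0CCCF
  0xCCCF + 0x2EEE = 0x0FBBD
  0xFBBD + 0x9C99 = 0x19856 → wrap carry → 0x9857
One's-complement sum = 0x9857.
Checksum = ~0x9857 & 0xFFFF = 0x67A8.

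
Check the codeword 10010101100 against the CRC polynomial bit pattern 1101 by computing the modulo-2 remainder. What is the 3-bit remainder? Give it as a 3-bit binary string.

Modulo-2 division of 10010101100 by 1101:
  pos 0: 1001 XOR 1101 = 0100
  pos 1: 1000 XOR 1101 = 0101
  pos 2: 1011 XOR 1101 = 0110
  pos 3: 1100 XOR 1101 = 0001
  pos 6: 1110 XOR 1101 = 0011
Remainder = 110 (nonzero — an error is detected).

110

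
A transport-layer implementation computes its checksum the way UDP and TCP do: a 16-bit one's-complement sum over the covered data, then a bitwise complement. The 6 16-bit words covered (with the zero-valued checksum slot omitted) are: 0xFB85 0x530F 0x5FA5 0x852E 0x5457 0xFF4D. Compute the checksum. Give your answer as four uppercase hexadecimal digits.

One's-complement addition (fold any carry out of bit 15 back into bit 0):
  0xFB85 + 0x530F = 0x14E94 → wrap carry → 0x4E95
  0x4E95 + 0x5FA5 = 0x0AE3A
  0xAE3A + 0x852E = 0x13368 → wrap carry → 0x3369
  0x3369 + 0x5457 = 0x087C0
  0x87C0 + 0xFF4D = 0x1870D → wrap carry → 0x870E
One's-complement sum = 0x870E.
Checksum = ~0x870E & 0xFFFF = 0x78F1.

78F1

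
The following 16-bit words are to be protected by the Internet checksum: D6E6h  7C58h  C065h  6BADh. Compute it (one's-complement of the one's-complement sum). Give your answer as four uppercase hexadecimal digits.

One's-complement addition (fold any carry out of bit 15 back into bit 0):
  0xD6E6 + 0x7C58 = 0x1533E → wrap carry → 0x533F
  0x533F + 0xC065 = 0x113A4 → wrap carry → 0x13A5
  0x13A5 + 0x6BAD = 0x07F52
One's-complement sum = 0x7F52.
Checksum = ~0x7F52 & 0xFFFF = 0x80AD.

80AD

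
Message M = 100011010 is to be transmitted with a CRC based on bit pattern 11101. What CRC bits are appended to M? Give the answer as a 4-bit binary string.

0011

Append 4 zeros: 1000110100000. Divide by 11101 (XOR where the leading bit is 1):
  pos 0: 10001 XOR 11101 = 01100
  pos 1: 11001 XOR 11101 = 00100
  pos 3: 10001 XOR 11101 = 01100
  pos 4: 11000 XOR 11101 = 00101
  pos 6: 10100 XOR 11101 = 01001
  pos 7: 10010 XOR 11101 = 01111
  pos 8: 11110 XOR 11101 = 00011
Remainder (last 4 bits) = 0011. This is the CRC / FCS.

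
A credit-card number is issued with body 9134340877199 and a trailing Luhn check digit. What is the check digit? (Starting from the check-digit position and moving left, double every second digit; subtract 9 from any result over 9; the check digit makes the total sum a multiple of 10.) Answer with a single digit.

0

Partial digits right→left: 9 9 1 7 7 8 0 4 3 4 3 1 9
Double every second digit counting from the check-digit position (so the 1st, 3rd, 5th, ... of the partial from the right).
  doubled (with −9 where >9): 9 2 5 0 6 6 9 → sum 37
  kept as-is: 9 7 8 4 4 1 → sum 33
Total = 37 + 33 = 70.
Check digit = (10 − (70 mod 10)) mod 10 = 0.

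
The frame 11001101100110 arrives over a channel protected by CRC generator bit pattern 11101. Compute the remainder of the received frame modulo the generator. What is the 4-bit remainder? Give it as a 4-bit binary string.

0000

Modulo-2 division of 11001101100110 by 11101:
  pos 0: 11001 XOR 11101 = 00100
  pos 2: 10010 XOR 11101 = 01111
  pos 3: 11111 XOR 11101 = 00010
  pos 6: 10100 XOR 11101 = 01001
  pos 7: 10011 XOR 11101 = 01110
  pos 8: 11101 XOR 11101 = 00000
Remainder = 0000 (zero — the frame passes the CRC check).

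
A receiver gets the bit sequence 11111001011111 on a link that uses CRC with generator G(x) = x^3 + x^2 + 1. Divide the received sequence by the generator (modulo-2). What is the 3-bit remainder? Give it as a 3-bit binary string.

Modulo-2 division of 11111001011111 by 1101:
  pos 0: 1111 XOR 1101 = 0010
  pos 2: 1010 XOR 1101 = 0111
  pos 3: 1110 XOR 1101 = 0011
  pos 5: 1110 XOR 1101 = 0011
  pos 7: 1111 XOR 1101 = 0010
  pos 9: 1011 XOR 1101 = 0110
  pos 10: 1101 XOR 1101 = 0000
Remainder = 000 (zero — the frame passes the CRC check).

000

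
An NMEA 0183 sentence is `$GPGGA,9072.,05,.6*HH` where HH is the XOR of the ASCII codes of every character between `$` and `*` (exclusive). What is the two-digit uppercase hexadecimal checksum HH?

XOR the ASCII codes of the payload characters:
  'G' = 0x47 → acc = 0x47
  'P' = 0x50 → acc = 0x17
  'G' = 0x47 → acc = 0x50
  'G' = 0x47 → acc = 0x17
  'A' = 0x41 → acc = 0x56
  ',' = 0x2C → acc = 0x7A
  '9' = 0x39 → acc = 0x43
  '0' = 0x30 → acc = 0x73
  '7' = 0x37 → acc = 0x44
  '2' = 0x32 → acc = 0x76
  '.' = 0x2E → acc = 0x58
  ',' = 0x2C → acc = 0x74
  '0' = 0x30 → acc = 0x44
  '5' = 0x35 → acc = 0x71
  ',' = 0x2C → acc = 0x5D
  '.' = 0x2E → acc = 0x73
  '6' = 0x36 → acc = 0x45
Checksum = 0x45.

45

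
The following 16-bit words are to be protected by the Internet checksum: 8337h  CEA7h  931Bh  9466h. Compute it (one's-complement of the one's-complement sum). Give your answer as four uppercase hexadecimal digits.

869E

One's-complement addition (fold any carry out of bit 15 back into bit 0):
  0x8337 + 0xCEA7 = 0x151DE → wrap carry → 0x51DF
  0x51DF + 0x931B = 0x0E4FA
  0xE4FA + 0x9466 = 0x17960 → wrap carry → 0x7961
One's-complement sum = 0x7961.
Checksum = ~0x7961 & 0xFFFF = 0x869E.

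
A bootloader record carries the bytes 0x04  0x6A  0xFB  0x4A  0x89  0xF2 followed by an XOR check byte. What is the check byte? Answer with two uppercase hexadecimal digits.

XOR the bytes together:
  start with 0x04
  0x04 ⊕ 0x6A = 0x6E
  0x6E ⊕ 0xFB = 0x95
  0x95 ⊕ 0x4A = 0xDF
  0xDF ⊕ 0x89 = 0x56
  0x56 ⊕ 0xF2 = 0xA4

A4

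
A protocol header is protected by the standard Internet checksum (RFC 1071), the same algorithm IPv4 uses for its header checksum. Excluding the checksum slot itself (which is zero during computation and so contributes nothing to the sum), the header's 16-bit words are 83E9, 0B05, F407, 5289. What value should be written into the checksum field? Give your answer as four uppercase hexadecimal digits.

2A80

One's-complement addition (fold any carry out of bit 15 back into bit 0):
  0x83E9 + 0x0B05 = 0x08EEE
  0x8EEE + 0xF407 = 0x182F5 → wrap carry → 0x82F6
  0x82F6 + 0x5289 = 0x0D57F
One's-complement sum = 0xD57F.
Checksum = ~0xD57F & 0xFFFF = 0x2A80.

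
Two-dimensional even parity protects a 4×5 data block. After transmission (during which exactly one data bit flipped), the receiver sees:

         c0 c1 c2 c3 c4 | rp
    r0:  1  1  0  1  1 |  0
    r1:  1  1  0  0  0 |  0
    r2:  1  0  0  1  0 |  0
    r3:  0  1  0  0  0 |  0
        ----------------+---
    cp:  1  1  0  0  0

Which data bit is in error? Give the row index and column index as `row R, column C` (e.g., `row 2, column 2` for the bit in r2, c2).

Recompute each row's even parity and compare to rp:
  r0: data parity 0, sent rp 0 → ok
  r1: data parity 0, sent rp 0 → ok
  r2: data parity 0, sent rp 0 → ok
  r3: data parity 1, sent rp 0 → mismatch
Recompute each column's even parity and compare to cp:
  c0: data parity 1, sent cp 1 → ok
  c1: data parity 1, sent cp 1 → ok
  c2: data parity 0, sent cp 0 → ok
  c3: data parity 0, sent cp 0 → ok
  c4: data parity 1, sent cp 0 → mismatch
Exactly one row (r3) and one column (c4) fail → the flipped bit is at their intersection.

row 3, column 4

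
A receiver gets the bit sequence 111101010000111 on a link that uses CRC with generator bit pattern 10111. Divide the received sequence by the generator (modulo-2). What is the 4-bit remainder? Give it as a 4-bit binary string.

0001

Modulo-2 division of 111101010000111 by 10111:
  pos 0: 11110 XOR 10111 = 01001
  pos 1: 10011 XOR 10111 = 00100
  pos 3: 10001 XOR 10111 = 00110
  pos 5: 11000 XOR 10111 = 01111
  pos 6: 11110 XOR 10111 = 01001
  pos 7: 10010 XOR 10111 = 00101
  pos 9: 10111 XOR 10111 = 00000
Remainder = 0001 (nonzero — an error is detected).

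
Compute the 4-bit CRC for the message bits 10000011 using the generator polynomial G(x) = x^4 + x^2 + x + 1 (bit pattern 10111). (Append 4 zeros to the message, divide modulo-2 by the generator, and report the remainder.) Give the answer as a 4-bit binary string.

Append 4 zeros: 100000110000. Divide by 10111 (XOR where the leading bit is 1):
  pos 0: 10000 XOR 10111 = 00111
  pos 2: 11101 XOR 10111 = 01010
  pos 3: 10101 XOR 10111 = 00010
  pos 6: 10000 XOR 10111 = 00111
Remainder (last 4 bits) = 1110. This is the CRC / FCS.

1110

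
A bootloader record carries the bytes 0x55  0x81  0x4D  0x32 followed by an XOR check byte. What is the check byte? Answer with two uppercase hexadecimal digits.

AB

XOR the bytes together:
  start with 0x55
  0x55 ⊕ 0x81 = 0xD4
  0xD4 ⊕ 0x4D = 0x99
  0x99 ⊕ 0x32 = 0xAB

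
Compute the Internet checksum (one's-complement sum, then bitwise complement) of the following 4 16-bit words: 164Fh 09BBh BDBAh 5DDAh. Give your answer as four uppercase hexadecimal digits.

C460

One's-complement addition (fold any carry out of bit 15 back into bit 0):
  0x164F + 0x09BB = 0x0200A
  0x200A + 0xBDBA = 0x0DDC4
  0xDDC4 + 0x5DDA = 0x13B9E → wrap carry → 0x3B9F
One's-complement sum = 0x3B9F.
Checksum = ~0x3B9F & 0xFFFF = 0xC460.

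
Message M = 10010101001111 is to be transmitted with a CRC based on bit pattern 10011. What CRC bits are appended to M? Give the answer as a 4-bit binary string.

Append 4 zeros: 100101010011110000. Divide by 10011 (XOR where the leading bit is 1):
  pos 0: 10010 XOR 10011 = 00001
  pos 4: 11010 XOR 10011 = 01001
  pos 5: 10010 XOR 10011 = 00001
  pos 9: 11111 XOR 10011 = 01100
  pos 10: 11000 XOR 10011 = 01011
  pos 11: 10110 XOR 10011 = 00101
  pos 13: 10100 XOR 10011 = 00111
Remainder (last 4 bits) = 0111. This is the CRC / FCS.

0111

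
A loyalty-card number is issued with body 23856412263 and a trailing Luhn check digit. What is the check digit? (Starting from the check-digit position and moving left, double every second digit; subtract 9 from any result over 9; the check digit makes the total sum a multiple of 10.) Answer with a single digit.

Partial digits right→left: 3 6 2 2 1 4 6 5 8 3 2
Double every second digit counting from the check-digit position (so the 1st, 3rd, 5th, ... of the partial from the right).
  doubled (with −9 where >9): 6 4 2 3 7 4 → sum 26
  kept as-is: 6 2 4 5 3 → sum 20
Total = 26 + 20 = 46.
Check digit = (10 − (46 mod 10)) mod 10 = 4.

4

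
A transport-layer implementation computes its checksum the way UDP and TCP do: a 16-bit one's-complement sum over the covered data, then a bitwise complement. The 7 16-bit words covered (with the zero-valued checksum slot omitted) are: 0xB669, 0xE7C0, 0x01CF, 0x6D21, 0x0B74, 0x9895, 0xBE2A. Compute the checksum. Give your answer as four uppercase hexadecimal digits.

One's-complement addition (fold any carry out of bit 15 back into bit 0):
  0xB669 + 0xE7C0 = 0x19E29 → wrap carry → 0x9E2A
  0x9E2A + 0x01CF = 0x09FF9
  0x9FF9 + 0x6D21 = 0x10D1A → wrap carry → 0x0D1B
  0x0D1B + 0x0B74 = 0x0188F
  0x188F + 0x9895 = 0x0B124
  0xB124 + 0xBE2A = 0x16F4E → wrap carry → 0x6F4F
One's-complement sum = 0x6F4F.
Checksum = ~0x6F4F & 0xFFFF = 0x90B0.

90B0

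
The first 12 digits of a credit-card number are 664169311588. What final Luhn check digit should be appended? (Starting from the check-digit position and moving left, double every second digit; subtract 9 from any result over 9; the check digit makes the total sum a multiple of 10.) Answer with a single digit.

8

Partial digits right→left: 8 8 5 1 1 3 9 6 1 4 6 6
Double every second digit counting from the check-digit position (so the 1st, 3rd, 5th, ... of the partial from the right).
  doubled (with −9 where >9): 7 1 2 9 2 3 → sum 24
  kept as-is: 8 1 3 6 4 6 → sum 28
Total = 24 + 28 = 52.
Check digit = (10 − (52 mod 10)) mod 10 = 8.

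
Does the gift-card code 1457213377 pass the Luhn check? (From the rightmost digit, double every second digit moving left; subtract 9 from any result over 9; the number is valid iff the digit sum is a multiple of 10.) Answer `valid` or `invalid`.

From the right, keep odd positions and double even positions (subtract 9 from any doubled value over 9):
  doubled (positions 2,4,...): 5 6 4 1 2 → sum 18
  kept (positions 1,3,...): 7 3 1 7 4 → sum 22
Total = 40.
40 mod 10 = 0, so the number is valid.

valid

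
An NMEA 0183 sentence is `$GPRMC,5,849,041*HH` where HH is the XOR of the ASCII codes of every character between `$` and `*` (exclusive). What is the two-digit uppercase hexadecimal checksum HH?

XOR the ASCII codes of the payload characters:
  'G' = 0x47 → acc = 0x47
  'P' = 0x50 → acc = 0x17
  'R' = 0x52 → acc = 0x45
  'M' = 0x4D → acc = 0x08
  'C' = 0x43 → acc = 0x4B
  ',' = 0x2C → acc = 0x67
  '5' = 0x35 → acc = 0x52
  ',' = 0x2C → acc = 0x7E
  '8' = 0x38 → acc = 0x46
  '4' = 0x34 → acc = 0x72
  '9' = 0x39 → acc = 0x4B
  ',' = 0x2C → acc = 0x67
  '0' = 0x30 → acc = 0x57
  '4' = 0x34 → acc = 0x63
  '1' = 0x31 → acc = 0x52
Checksum = 0x52.

52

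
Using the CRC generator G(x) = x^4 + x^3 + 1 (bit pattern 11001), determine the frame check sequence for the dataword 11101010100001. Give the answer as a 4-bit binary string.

0000

Append 4 zeros: 111010101000010000. Divide by 11001 (XOR where the leading bit is 1):
  pos 0: 11101 XOR 11001 = 00100
  pos 2: 10001 XOR 11001 = 01000
  pos 3: 10000 XOR 11001 = 01001
  pos 4: 10011 XOR 11001 = 01010
  pos 5: 10100 XOR 11001 = 01101
  pos 6: 11010 XOR 11001 = 00011
  pos 9: 11001 XOR 11001 = 00000
Remainder (last 4 bits) = 0000. This is the CRC / FCS.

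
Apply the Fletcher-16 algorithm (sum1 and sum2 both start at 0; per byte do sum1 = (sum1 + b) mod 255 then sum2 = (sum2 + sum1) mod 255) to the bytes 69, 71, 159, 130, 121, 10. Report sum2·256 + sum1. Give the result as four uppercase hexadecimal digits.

0732

Running sums (mod 255):
  after byte 0 (69): sum1=69, sum2=69
  after byte 1 (71): sum1=140, sum2=209
  after byte 2 (159): sum1=44, sum2=253
  after byte 3 (130): sum1=174, sum2=172
  after byte 4 (121): sum1=40, sum2=212
  after byte 5 (10): sum1=50, sum2=7
Checksum = sum2·256 + sum1 = 7·256 + 50 = 1842 = 0x0732.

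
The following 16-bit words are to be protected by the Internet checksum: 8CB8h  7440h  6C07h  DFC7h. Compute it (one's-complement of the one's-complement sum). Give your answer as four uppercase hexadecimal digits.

One's-complement addition (fold any carry out of bit 15 back into bit 0):
  0x8CB8 + 0x7440 = 0x100F8 → wrap carry → 0x00F9
  0x00F9 + 0x6C07 = 0x06D00
  0x6D00 + 0xDFC7 = 0x14CC7 → wrap carry → 0x4CC8
One's-complement sum = 0x4CC8.
Checksum = ~0x4CC8 & 0xFFFF = 0xB337.

B337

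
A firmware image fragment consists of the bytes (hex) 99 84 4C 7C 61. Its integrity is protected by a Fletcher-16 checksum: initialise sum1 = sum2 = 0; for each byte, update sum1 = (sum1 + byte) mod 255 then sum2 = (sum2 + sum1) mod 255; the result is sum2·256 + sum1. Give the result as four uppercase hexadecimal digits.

Running sums (mod 255):
  after byte 0 (99): sum1=153, sum2=153
  after byte 1 (84): sum1=30, sum2=183
  after byte 2 (4C): sum1=106, sum2=34
  after byte 3 (7C): sum1=230, sum2=9
  after byte 4 (61): sum1=72, sum2=81
Checksum = sum2·256 + sum1 = 81·256 + 72 = 20808 = 0x5148.

5148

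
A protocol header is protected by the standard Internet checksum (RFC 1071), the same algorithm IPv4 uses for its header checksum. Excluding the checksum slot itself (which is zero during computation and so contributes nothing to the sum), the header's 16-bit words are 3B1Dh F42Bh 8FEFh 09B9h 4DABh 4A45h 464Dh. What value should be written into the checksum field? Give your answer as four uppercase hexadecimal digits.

58D0

One's-complement addition (fold any carry out of bit 15 back into bit 0):
  0x3B1D + 0xF42B = 0x12F48 → wrap carry → 0x2F49
  0x2F49 + 0x8FEF = 0x0BF38
  0xBF38 + 0x09B9 = 0x0C8F1
  0xC8F1 + 0x4DAB = 0x1169C → wrap carry → 0x169D
  0x169D + 0x4A45 = 0x060E2
  0x60E2 + 0x464D = 0x0A72F
One's-complement sum = 0xA72F.
Checksum = ~0xA72F & 0xFFFF = 0x58D0.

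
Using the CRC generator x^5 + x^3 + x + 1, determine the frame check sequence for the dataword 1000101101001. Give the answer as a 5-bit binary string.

00000

Append 5 zeros: 100010110100100000. Divide by 101011 (XOR where the leading bit is 1):
  pos 0: 100010 XOR 101011 = 001001
  pos 2: 100111 XOR 101011 = 001100
  pos 4: 110001 XOR 101011 = 011010
  pos 5: 110100 XOR 101011 = 011111
  pos 6: 111110 XOR 101011 = 010101
  pos 7: 101011 XOR 101011 = 000000
Remainder (last 5 bits) = 00000. This is the CRC / FCS.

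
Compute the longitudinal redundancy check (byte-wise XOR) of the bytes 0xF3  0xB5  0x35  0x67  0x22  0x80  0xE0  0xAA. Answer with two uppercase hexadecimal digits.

FC

XOR the bytes together:
  start with 0xF3
  0xF3 ⊕ 0xB5 = 0x46
  0x46 ⊕ 0x35 = 0x73
  0x73 ⊕ 0x67 = 0x14
  0x14 ⊕ 0x22 = 0x36
  0x36 ⊕ 0x80 = 0xB6
  0xB6 ⊕ 0xE0 = 0x56
  0x56 ⊕ 0xAA = 0xFC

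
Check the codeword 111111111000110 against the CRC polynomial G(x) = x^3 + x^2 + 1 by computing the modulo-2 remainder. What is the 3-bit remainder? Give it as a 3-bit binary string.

Modulo-2 division of 111111111000110 by 1101:
  pos 0: 1111 XOR 1101 = 0010
  pos 2: 1011 XOR 1101 = 0110
  pos 3: 1101 XOR 1101 = 0000
  pos 7: 1100 XOR 1101 = 0001
  pos 10: 1011 XOR 1101 = 0110
  pos 11: 1100 XOR 1101 = 0001
Remainder = 001 (nonzero — an error is detected).

001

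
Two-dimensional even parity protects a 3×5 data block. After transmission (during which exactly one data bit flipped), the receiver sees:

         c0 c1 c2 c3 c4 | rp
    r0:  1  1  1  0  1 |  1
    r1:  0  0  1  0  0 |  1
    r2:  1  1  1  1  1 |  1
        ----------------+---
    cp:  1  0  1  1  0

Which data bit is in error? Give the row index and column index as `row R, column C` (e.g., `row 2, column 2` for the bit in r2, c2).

row 0, column 0

Recompute each row's even parity and compare to rp:
  r0: data parity 0, sent rp 1 → mismatch
  r1: data parity 1, sent rp 1 → ok
  r2: data parity 1, sent rp 1 → ok
Recompute each column's even parity and compare to cp:
  c0: data parity 0, sent cp 1 → mismatch
  c1: data parity 0, sent cp 0 → ok
  c2: data parity 1, sent cp 1 → ok
  c3: data parity 1, sent cp 1 → ok
  c4: data parity 0, sent cp 0 → ok
Exactly one row (r0) and one column (c0) fail → the flipped bit is at their intersection.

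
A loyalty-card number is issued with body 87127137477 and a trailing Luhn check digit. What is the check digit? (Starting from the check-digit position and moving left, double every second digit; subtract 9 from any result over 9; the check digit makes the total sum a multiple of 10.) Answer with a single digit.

3

Partial digits right→left: 7 7 4 7 3 1 7 2 1 7 8
Double every second digit counting from the check-digit position (so the 1st, 3rd, 5th, ... of the partial from the right).
  doubled (with −9 where >9): 5 8 6 5 2 7 → sum 33
  kept as-is: 7 7 1 2 7 → sum 24
Total = 33 + 24 = 57.
Check digit = (10 − (57 mod 10)) mod 10 = 3.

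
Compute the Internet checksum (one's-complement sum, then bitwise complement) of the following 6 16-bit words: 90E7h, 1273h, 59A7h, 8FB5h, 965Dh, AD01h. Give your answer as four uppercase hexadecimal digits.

One's-complement addition (fold any carry out of bit 15 back into bit 0):
  0x90E7 + 0x1273 = 0x0A35A
  0xA35A + 0x59A7 = 0x0FD01
  0xFD01 + 0x8FB5 = 0x18CB6 → wrap carry → 0x8CB7
  0x8CB7 + 0x965D = 0x12314 → wrap carry → 0x2315
  0x2315 + 0xAD01 = 0x0D016
One's-complement sum = 0xD016.
Checksum = ~0xD016 & 0xFFFF = 0x2FE9.

2FE9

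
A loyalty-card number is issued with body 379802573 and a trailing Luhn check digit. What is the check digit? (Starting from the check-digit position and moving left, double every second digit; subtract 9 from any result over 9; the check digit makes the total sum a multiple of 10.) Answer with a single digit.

4

Partial digits right→left: 3 7 5 2 0 8 9 7 3
Double every second digit counting from the check-digit position (so the 1st, 3rd, 5th, ... of the partial from the right).
  doubled (with −9 where >9): 6 1 0 9 6 → sum 22
  kept as-is: 7 2 8 7 → sum 24
Total = 22 + 24 = 46.
Check digit = (10 − (46 mod 10)) mod 10 = 4.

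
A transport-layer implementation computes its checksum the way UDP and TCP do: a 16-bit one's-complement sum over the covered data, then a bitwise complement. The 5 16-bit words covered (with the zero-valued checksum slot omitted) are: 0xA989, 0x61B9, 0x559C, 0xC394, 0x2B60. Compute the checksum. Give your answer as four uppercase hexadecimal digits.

B02B

One's-complement addition (fold any carry out of bit 15 back into bit 0):
  0xA989 + 0x61B9 = 0x10B42 → wrap carry → 0x0B43
  0x0B43 + 0x559C = 0x060DF
  0x60DF + 0xC394 = 0x12473 → wrap carry → 0x2474
  0x2474 + 0x2B60 = 0x04FD4
One's-complement sum = 0x4FD4.
Checksum = ~0x4FD4 & 0xFFFF = 0xB02B.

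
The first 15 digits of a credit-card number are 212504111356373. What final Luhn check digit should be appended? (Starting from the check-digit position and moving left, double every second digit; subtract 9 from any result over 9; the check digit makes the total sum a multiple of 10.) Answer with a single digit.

8

Partial digits right→left: 3 7 3 6 5 3 1 1 1 4 0 5 2 1 2
Double every second digit counting from the check-digit position (so the 1st, 3rd, 5th, ... of the partial from the right).
  doubled (with −9 where >9): 6 6 1 2 2 0 4 4 → sum 25
  kept as-is: 7 6 3 1 4 5 1 → sum 27
Total = 25 + 27 = 52.
Check digit = (10 − (52 mod 10)) mod 10 = 8.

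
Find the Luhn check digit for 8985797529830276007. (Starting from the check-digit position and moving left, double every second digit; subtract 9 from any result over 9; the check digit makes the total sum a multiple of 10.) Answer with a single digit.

7

Partial digits right→left: 7 0 0 6 7 2 0 3 8 9 2 5 7 9 7 5 8 9 8
Double every second digit counting from the check-digit position (so the 1st, 3rd, 5th, ... of the partial from the right).
  doubled (with −9 where >9): 5 0 5 0 7 4 5 5 7 7 → sum 45
  kept as-is: 0 6 2 3 9 5 9 5 9 → sum 48
Total = 45 + 48 = 93.
Check digit = (10 − (93 mod 10)) mod 10 = 7.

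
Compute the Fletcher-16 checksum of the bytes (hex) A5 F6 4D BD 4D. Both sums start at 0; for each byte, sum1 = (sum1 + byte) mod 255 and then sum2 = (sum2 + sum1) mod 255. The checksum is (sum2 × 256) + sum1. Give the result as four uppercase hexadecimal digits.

C8F4

Running sums (mod 255):
  after byte 0 (A5): sum1=165, sum2=165
  after byte 1 (F6): sum1=156, sum2=66
  after byte 2 (4D): sum1=233, sum2=44
  after byte 3 (BD): sum1=167, sum2=211
  after byte 4 (4D): sum1=244, sum2=200
Checksum = sum2·256 + sum1 = 200·256 + 244 = 51444 = 0xC8F4.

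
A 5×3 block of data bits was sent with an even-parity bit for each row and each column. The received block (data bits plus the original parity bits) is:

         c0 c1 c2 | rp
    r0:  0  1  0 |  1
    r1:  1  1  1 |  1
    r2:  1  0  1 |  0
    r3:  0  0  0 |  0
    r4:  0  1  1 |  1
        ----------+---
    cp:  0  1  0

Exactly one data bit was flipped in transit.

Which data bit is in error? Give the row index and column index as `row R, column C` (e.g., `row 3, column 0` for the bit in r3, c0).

row 4, column 2

Recompute each row's even parity and compare to rp:
  r0: data parity 1, sent rp 1 → ok
  r1: data parity 1, sent rp 1 → ok
  r2: data parity 0, sent rp 0 → ok
  r3: data parity 0, sent rp 0 → ok
  r4: data parity 0, sent rp 1 → mismatch
Recompute each column's even parity and compare to cp:
  c0: data parity 0, sent cp 0 → ok
  c1: data parity 1, sent cp 1 → ok
  c2: data parity 1, sent cp 0 → mismatch
Exactly one row (r4) and one column (c2) fail → the flipped bit is at their intersection.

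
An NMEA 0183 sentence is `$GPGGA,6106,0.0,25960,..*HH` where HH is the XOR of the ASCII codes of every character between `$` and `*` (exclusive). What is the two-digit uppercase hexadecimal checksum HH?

XOR the ASCII codes of the payload characters:
  'G' = 0x47 → acc = 0x47
  'P' = 0x50 → acc = 0x17
  'G' = 0x47 → acc = 0x50
  'G' = 0x47 → acc = 0x17
  'A' = 0x41 → acc = 0x56
  ',' = 0x2C → acc = 0x7A
  '6' = 0x36 → acc = 0x4C
  '1' = 0x31 → acc = 0x7D
  '0' = 0x30 → acc = 0x4D
  '6' = 0x36 → acc = 0x7B
  ',' = 0x2C → acc = 0x57
  '0' = 0x30 → acc = 0x67
  '.' = 0x2E → acc = 0x49
  '0' = 0x30 → acc = 0x79
  ',' = 0x2C → acc = 0x55
  '2' = 0x32 → acc = 0x67
  '5' = 0x35 → acc = 0x52
  '9' = 0x39 → acc = 0x6B
  '6' = 0x36 → acc = 0x5D
  '0' = 0x30 → acc = 0x6D
  ',' = 0x2C → acc = 0x41
  '.' = 0x2E → acc = 0x6F
  '.' = 0x2E → acc = 0x41
Checksum = 0x41.

41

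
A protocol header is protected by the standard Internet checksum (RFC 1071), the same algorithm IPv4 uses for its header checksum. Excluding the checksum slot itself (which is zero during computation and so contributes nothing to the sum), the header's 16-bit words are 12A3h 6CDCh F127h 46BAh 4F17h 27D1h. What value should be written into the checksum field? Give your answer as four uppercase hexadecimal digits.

One's-complement addition (fold any carry out of bit 15 back into bit 0):
  0x12A3 + 0x6CDC = 0x07F7F
  0x7F7F + 0xF127 = 0x170A6 → wrap carry → 0x70A7
  0x70A7 + 0x46BA = 0x0B761
  0xB761 + 0x4F17 = 0x10678 → wrap carry → 0x0679
  0x0679 + 0x27D1 = 0x02E4A
One's-complement sum = 0x2E4A.
Checksum = ~0x2E4A & 0xFFFF = 0xD1B5.

D1B5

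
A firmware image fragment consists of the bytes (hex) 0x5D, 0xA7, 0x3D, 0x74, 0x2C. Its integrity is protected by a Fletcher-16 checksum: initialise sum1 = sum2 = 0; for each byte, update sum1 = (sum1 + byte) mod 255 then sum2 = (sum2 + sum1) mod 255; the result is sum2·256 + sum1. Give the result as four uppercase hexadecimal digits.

3EE2

Running sums (mod 255):
  after byte 0 (0x5D): sum1=93, sum2=93
  after byte 1 (0xA7): sum1=5, sum2=98
  after byte 2 (0x3D): sum1=66, sum2=164
  after byte 3 (0x74): sum1=182, sum2=91
  after byte 4 (0x2C): sum1=226, sum2=62
Checksum = sum2·256 + sum1 = 62·256 + 226 = 16098 = 0x3EE2.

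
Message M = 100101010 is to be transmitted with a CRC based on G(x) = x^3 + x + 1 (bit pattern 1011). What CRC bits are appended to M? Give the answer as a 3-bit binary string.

111

Append 3 zeros: 100101010000. Divide by 1011 (XOR where the leading bit is 1):
  pos 0: 1001 XOR 1011 = 0010
  pos 2: 1001 XOR 1011 = 0010
  pos 4: 1001 XOR 1011 = 0010
  pos 6: 1000 XOR 1011 = 0011
  pos 8: 1100 XOR 1011 = 0111
Remainder (last 3 bits) = 111. This is the CRC / FCS.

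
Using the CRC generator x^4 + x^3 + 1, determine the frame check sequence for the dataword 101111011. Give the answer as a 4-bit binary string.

Append 4 zeros: 1011110110000. Divide by 11001 (XOR where the leading bit is 1):
  pos 0: 10111 XOR 11001 = 01110
  pos 1: 11101 XOR 11001 = 00100
  pos 3: 10001 XOR 11001 = 01000
  pos 4: 10001 XOR 11001 = 01000
  pos 5: 10000 XOR 11001 = 01001
  pos 6: 10010 XOR 11001 = 01011
  pos 7: 10110 XOR 11001 = 01111
  pos 8: 11110 XOR 11001 = 00111
Remainder (last 4 bits) = 0111. This is the CRC / FCS.

0111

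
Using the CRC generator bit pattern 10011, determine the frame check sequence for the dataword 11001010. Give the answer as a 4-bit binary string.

0100

Append 4 zeros: 110010100000. Divide by 10011 (XOR where the leading bit is 1):
  pos 0: 11001 XOR 10011 = 01010
  pos 1: 10100 XOR 10011 = 00111
  pos 3: 11110 XOR 10011 = 01101
  pos 4: 11010 XOR 10011 = 01001
  pos 5: 10010 XOR 10011 = 00001
Remainder (last 4 bits) = 0100. This is the CRC / FCS.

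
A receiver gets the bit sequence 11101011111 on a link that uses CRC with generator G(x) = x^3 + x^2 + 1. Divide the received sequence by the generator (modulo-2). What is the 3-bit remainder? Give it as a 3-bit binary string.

000

Modulo-2 division of 11101011111 by 1101:
  pos 0: 1110 XOR 1101 = 0011
  pos 2: 1110 XOR 1101 = 0011
  pos 4: 1111 XOR 1101 = 0010
  pos 6: 1011 XOR 1101 = 0110
  pos 7: 1101 XOR 1101 = 0000
Remainder = 000 (zero — the frame passes the CRC check).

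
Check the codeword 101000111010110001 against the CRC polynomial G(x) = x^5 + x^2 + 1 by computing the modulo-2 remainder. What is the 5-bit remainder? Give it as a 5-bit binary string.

00000

Modulo-2 division of 101000111010110001 by 100101:
  pos 0: 101000 XOR 100101 = 001101
  pos 2: 110111 XOR 100101 = 010010
  pos 3: 100101 XOR 100101 = 000000
  pos 10: 101100 XOR 100101 = 001001
  pos 12: 100101 XOR 100101 = 000000
Remainder = 00000 (zero — the frame passes the CRC check).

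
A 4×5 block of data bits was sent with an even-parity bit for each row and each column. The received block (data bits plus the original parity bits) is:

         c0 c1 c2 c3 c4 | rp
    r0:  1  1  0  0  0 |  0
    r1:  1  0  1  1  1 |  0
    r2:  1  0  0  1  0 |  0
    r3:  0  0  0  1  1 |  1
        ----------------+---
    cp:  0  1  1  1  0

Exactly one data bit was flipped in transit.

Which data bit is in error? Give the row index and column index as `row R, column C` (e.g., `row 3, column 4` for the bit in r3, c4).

row 3, column 0

Recompute each row's even parity and compare to rp:
  r0: data parity 0, sent rp 0 → ok
  r1: data parity 0, sent rp 0 → ok
  r2: data parity 0, sent rp 0 → ok
  r3: data parity 0, sent rp 1 → mismatch
Recompute each column's even parity and compare to cp:
  c0: data parity 1, sent cp 0 → mismatch
  c1: data parity 1, sent cp 1 → ok
  c2: data parity 1, sent cp 1 → ok
  c3: data parity 1, sent cp 1 → ok
  c4: data parity 0, sent cp 0 → ok
Exactly one row (r3) and one column (c0) fail → the flipped bit is at their intersection.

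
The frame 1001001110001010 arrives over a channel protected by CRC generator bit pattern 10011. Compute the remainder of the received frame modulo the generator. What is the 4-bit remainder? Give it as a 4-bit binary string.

Modulo-2 division of 1001001110001010 by 10011:
  pos 0: 10010 XOR 10011 = 00001
  pos 4: 10111 XOR 10011 = 00100
  pos 6: 10000 XOR 10011 = 00011
  pos 9: 11010 XOR 10011 = 01001
  pos 10: 10011 XOR 10011 = 00000
Remainder = 0000 (zero — the frame passes the CRC check).

0000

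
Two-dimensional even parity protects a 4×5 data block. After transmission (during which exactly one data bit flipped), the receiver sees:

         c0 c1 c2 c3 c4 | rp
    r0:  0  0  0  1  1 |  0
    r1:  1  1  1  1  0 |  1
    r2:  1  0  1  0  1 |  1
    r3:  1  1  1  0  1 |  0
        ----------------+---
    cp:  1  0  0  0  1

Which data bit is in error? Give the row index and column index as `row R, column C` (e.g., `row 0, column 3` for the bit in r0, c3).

Recompute each row's even parity and compare to rp:
  r0: data parity 0, sent rp 0 → ok
  r1: data parity 0, sent rp 1 → mismatch
  r2: data parity 1, sent rp 1 → ok
  r3: data parity 0, sent rp 0 → ok
Recompute each column's even parity and compare to cp:
  c0: data parity 1, sent cp 1 → ok
  c1: data parity 0, sent cp 0 → ok
  c2: data parity 1, sent cp 0 → mismatch
  c3: data parity 0, sent cp 0 → ok
  c4: data parity 1, sent cp 1 → ok
Exactly one row (r1) and one column (c2) fail → the flipped bit is at their intersection.

row 1, column 2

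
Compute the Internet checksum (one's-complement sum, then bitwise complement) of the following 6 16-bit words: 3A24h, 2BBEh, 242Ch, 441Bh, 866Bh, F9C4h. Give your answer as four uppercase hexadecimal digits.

B1A5

One's-complement addition (fold any carry out of bit 15 back into bit 0):
  0x3A24 + 0x2BBE = 0x065E2
  0x65E2 + 0x242C = 0x08A0E
  0x8A0E + 0x441B = 0x0CE29
  0xCE29 + 0x866B = 0x15494 → wrap carry → 0x5495
  0x5495 + 0xF9C4 = 0x14E59 → wrap carry → 0x4E5A
One's-complement sum = 0x4E5A.
Checksum = ~0x4E5A & 0xFFFF = 0xB1A5.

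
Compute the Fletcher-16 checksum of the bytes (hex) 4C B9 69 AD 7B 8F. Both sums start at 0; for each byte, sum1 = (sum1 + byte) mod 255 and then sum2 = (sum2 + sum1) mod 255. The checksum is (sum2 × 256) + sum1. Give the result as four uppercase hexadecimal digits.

Running sums (mod 255):
  after byte 0 (4C): sum1=76, sum2=76
  after byte 1 (B9): sum1=6, sum2=82
  after byte 2 (69): sum1=111, sum2=193
  after byte 3 (AD): sum1=29, sum2=222
  after byte 4 (7B): sum1=152, sum2=119
  after byte 5 (8F): sum1=40, sum2=159
Checksum = sum2·256 + sum1 = 159·256 + 40 = 40744 = 0x9F28.

9F28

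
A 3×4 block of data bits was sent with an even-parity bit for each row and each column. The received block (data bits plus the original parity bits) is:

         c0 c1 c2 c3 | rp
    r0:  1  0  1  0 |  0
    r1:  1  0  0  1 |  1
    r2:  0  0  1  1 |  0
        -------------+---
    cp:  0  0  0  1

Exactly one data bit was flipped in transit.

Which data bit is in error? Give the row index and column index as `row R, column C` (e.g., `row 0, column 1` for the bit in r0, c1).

row 1, column 3

Recompute each row's even parity and compare to rp:
  r0: data parity 0, sent rp 0 → ok
  r1: data parity 0, sent rp 1 → mismatch
  r2: data parity 0, sent rp 0 → ok
Recompute each column's even parity and compare to cp:
  c0: data parity 0, sent cp 0 → ok
  c1: data parity 0, sent cp 0 → ok
  c2: data parity 0, sent cp 0 → ok
  c3: data parity 0, sent cp 1 → mismatch
Exactly one row (r1) and one column (c3) fail → the flipped bit is at their intersection.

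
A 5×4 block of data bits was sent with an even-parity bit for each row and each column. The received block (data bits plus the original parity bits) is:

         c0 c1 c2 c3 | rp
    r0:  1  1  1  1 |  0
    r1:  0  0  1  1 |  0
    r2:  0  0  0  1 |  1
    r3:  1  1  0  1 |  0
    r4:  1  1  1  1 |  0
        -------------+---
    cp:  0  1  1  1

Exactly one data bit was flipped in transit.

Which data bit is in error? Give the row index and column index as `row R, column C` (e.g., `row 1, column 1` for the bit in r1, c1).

Recompute each row's even parity and compare to rp:
  r0: data parity 0, sent rp 0 → ok
  r1: data parity 0, sent rp 0 → ok
  r2: data parity 1, sent rp 1 → ok
  r3: data parity 1, sent rp 0 → mismatch
  r4: data parity 0, sent rp 0 → ok
Recompute each column's even parity and compare to cp:
  c0: data parity 1, sent cp 0 → mismatch
  c1: data parity 1, sent cp 1 → ok
  c2: data parity 1, sent cp 1 → ok
  c3: data parity 1, sent cp 1 → ok
Exactly one row (r3) and one column (c0) fail → the flipped bit is at their intersection.

row 3, column 0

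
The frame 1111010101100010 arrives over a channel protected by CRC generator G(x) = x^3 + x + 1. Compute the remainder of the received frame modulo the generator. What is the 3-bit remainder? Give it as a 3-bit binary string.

Modulo-2 division of 1111010101100010 by 1011:
  pos 0: 1111 XOR 1011 = 0100
  pos 1: 1000 XOR 1011 = 0011
  pos 3: 1110 XOR 1011 = 0101
  pos 4: 1011 XOR 1011 = 0000
  pos 9: 1100 XOR 1011 = 0111
  pos 10: 1110 XOR 1011 = 0101
  pos 11: 1011 XOR 1011 = 0000
Remainder = 000 (zero — the frame passes the CRC check).

000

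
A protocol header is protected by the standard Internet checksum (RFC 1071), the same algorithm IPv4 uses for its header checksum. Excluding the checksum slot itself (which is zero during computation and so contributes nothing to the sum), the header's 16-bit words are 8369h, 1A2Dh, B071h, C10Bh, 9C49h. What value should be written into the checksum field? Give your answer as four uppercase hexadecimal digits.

One's-complement addition (fold any carry out of bit 15 back into bit 0):
  0x8369 + 0x1A2D = 0x09D96
  0x9D96 + 0xB071 = 0x14E07 → wrap carry → 0x4E08
  0x4E08 + 0xC10B = 0x10F13 → wrap carry → 0x0F14
  0x0F14 + 0x9C49 = 0x0AB5D
One's-complement sum = 0xAB5D.
Checksum = ~0xAB5D & 0xFFFF = 0x54A2.

54A2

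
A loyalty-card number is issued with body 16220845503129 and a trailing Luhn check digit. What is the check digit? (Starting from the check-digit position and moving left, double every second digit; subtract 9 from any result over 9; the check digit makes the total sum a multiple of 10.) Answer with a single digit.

Partial digits right→left: 9 2 1 3 0 5 5 4 8 0 2 2 6 1
Double every second digit counting from the check-digit position (so the 1st, 3rd, 5th, ... of the partial from the right).
  doubled (with −9 where >9): 9 2 0 1 7 4 3 → sum 26
  kept as-is: 2 3 5 4 0 2 1 → sum 17
Total = 26 + 17 = 43.
Check digit = (10 − (43 mod 10)) mod 10 = 7.

7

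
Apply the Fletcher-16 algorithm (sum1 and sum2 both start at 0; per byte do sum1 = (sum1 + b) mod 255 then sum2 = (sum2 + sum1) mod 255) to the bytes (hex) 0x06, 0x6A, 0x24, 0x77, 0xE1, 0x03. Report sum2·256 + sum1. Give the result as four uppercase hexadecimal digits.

F5F0

Running sums (mod 255):
  after byte 0 (0x06): sum1=6, sum2=6
  after byte 1 (0x6A): sum1=112, sum2=118
  after byte 2 (0x24): sum1=148, sum2=11
  after byte 3 (0x77): sum1=12, sum2=23
  after byte 4 (0xE1): sum1=237, sum2=5
  after byte 5 (0x03): sum1=240, sum2=245
Checksum = sum2·256 + sum1 = 245·256 + 240 = 62960 = 0xF5F0.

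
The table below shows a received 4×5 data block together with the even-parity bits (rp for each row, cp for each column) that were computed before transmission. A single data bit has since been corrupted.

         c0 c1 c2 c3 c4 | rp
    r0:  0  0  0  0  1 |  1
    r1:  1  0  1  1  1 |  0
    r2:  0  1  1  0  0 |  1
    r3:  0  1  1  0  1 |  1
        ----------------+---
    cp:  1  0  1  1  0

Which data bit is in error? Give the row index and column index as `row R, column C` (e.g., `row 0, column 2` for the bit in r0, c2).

Recompute each row's even parity and compare to rp:
  r0: data parity 1, sent rp 1 → ok
  r1: data parity 0, sent rp 0 → ok
  r2: data parity 0, sent rp 1 → mismatch
  r3: data parity 1, sent rp 1 → ok
Recompute each column's even parity and compare to cp:
  c0: data parity 1, sent cp 1 → ok
  c1: data parity 0, sent cp 0 → ok
  c2: data parity 1, sent cp 1 → ok
  c3: data parity 1, sent cp 1 → ok
  c4: data parity 1, sent cp 0 → mismatch
Exactly one row (r2) and one column (c4) fail → the flipped bit is at their intersection.

row 2, column 4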